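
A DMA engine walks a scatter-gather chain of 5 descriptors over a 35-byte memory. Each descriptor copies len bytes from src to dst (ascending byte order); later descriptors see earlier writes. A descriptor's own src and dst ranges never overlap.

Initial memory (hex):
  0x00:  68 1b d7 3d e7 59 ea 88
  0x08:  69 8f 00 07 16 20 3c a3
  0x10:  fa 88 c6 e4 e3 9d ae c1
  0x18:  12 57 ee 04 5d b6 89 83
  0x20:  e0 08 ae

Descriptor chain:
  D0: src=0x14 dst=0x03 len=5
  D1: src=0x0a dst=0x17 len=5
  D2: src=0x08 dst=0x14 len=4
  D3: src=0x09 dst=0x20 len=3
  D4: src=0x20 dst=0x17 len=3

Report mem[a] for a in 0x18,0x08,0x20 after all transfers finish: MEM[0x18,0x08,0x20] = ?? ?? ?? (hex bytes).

MEM[0x18,0x08,0x20] = 00 69 8f

#0 dst[0x03+5] := {0xe3,0x9d,0xae,0xc1,0x12}
#1 dst[0x17+5] := {0x00,0x07,0x16,0x20,0x3c}
#2 dst[0x14+4] := {0x69,0x8f,0x00,0x07}
#3 dst[0x20+3] := {0x8f,0x00,0x07}
#4 dst[0x17+3] := {0x8f,0x00,0x07}
query mem[0x18]=0x00, mem[0x08]=0x69, mem[0x20]=0x8f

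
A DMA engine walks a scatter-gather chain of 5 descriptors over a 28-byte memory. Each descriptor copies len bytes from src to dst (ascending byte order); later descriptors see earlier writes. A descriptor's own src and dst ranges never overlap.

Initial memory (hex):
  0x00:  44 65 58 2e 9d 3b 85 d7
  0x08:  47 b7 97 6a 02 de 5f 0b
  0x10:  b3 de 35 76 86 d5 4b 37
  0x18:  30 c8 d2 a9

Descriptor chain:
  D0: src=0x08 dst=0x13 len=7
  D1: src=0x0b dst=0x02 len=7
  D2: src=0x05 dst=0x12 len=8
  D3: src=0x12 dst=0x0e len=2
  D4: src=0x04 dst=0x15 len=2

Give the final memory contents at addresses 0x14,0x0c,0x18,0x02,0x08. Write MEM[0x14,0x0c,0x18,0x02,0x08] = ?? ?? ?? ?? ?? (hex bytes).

MEM[0x14,0x0c,0x18,0x02,0x08] = b3 02 6a 6a de

  after D0: wrote 7B at 0x13 = 47b7976a02de5f
  after D1: wrote 7B at 0x02 = 6a02de5f0bb3de
  after D2: wrote 8B at 0x12 = 5f0bb3deb7976a02
  after D3: wrote 2B at 0x0e = 5f0b
  after D4: wrote 2B at 0x15 = de5f
query mem[0x14]=0xb3, mem[0x0c]=0x02, mem[0x18]=0x6a, mem[0x02]=0x6a, mem[0x08]=0xde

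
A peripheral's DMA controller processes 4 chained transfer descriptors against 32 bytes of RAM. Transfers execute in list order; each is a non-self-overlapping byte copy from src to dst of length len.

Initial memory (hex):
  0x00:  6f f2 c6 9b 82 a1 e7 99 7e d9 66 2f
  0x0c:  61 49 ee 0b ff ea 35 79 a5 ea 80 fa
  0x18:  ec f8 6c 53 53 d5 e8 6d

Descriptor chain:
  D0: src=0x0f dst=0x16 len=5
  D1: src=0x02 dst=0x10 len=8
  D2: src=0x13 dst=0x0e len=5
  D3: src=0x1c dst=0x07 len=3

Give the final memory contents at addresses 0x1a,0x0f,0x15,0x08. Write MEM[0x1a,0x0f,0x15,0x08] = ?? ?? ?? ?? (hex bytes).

[0] 0x0f->0x16 len=5 : 0b ff ea 35 79
[1] 0x02->0x10 len=8 : c6 9b 82 a1 e7 99 7e d9
[2] 0x13->0x0e len=5 : a1 e7 99 7e d9
[3] 0x1c->0x07 len=3 : 53 d5 e8
query mem[0x1a]=0x79, mem[0x0f]=0xe7, mem[0x15]=0x99, mem[0x08]=0xd5

MEM[0x1a,0x0f,0x15,0x08] = 79 e7 99 d5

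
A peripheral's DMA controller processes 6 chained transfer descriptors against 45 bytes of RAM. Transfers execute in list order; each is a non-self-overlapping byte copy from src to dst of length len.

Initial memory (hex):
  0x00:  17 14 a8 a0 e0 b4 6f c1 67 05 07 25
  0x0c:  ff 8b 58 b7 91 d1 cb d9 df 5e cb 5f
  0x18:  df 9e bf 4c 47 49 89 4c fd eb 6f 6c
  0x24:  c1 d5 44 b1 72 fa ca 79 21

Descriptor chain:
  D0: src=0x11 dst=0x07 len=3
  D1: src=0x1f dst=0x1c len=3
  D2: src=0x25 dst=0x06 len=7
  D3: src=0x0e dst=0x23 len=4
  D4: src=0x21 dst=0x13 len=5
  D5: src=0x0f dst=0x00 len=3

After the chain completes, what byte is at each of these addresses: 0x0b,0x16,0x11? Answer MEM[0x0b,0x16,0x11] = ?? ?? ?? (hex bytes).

MEM[0x0b,0x16,0x11] = ca b7 d1

D0: mem[0x07..0x09] <- [d1 cb d9]
D1: mem[0x1c..0x1e] <- [4c fd eb]
D2: mem[0x06..0x0c] <- [d5 44 b1 72 fa ca 79]
D3: mem[0x23..0x26] <- [58 b7 91 d1]
D4: mem[0x13..0x17] <- [eb 6f 58 b7 91]
D5: mem[0x00..0x02] <- [b7 91 d1]
query mem[0x0b]=0xca, mem[0x16]=0xb7, mem[0x11]=0xd1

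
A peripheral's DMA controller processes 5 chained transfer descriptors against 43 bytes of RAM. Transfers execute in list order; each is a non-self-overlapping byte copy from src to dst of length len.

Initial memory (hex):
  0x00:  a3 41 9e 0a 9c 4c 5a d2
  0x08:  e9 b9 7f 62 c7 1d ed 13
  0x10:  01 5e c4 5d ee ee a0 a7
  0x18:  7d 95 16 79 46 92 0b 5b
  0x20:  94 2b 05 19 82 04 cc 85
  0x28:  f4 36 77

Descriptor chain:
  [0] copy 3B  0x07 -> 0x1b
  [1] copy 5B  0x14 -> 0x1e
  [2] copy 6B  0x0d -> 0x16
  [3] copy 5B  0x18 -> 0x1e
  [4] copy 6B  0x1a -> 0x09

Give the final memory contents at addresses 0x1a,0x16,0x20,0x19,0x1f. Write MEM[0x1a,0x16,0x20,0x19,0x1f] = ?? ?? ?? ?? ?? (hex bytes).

MEM[0x1a,0x16,0x20,0x19,0x1f] = 5e 1d 5e 01 01

D0: mem[0x1b..0x1d] <- [d2 e9 b9]
D1: mem[0x1e..0x22] <- [ee ee a0 a7 7d]
D2: mem[0x16..0x1b] <- [1d ed 13 01 5e c4]
D3: mem[0x1e..0x22] <- [13 01 5e c4 e9]
D4: mem[0x09..0x0e] <- [5e c4 e9 b9 13 01]
query mem[0x1a]=0x5e, mem[0x16]=0x1d, mem[0x20]=0x5e, mem[0x19]=0x01, mem[0x1f]=0x01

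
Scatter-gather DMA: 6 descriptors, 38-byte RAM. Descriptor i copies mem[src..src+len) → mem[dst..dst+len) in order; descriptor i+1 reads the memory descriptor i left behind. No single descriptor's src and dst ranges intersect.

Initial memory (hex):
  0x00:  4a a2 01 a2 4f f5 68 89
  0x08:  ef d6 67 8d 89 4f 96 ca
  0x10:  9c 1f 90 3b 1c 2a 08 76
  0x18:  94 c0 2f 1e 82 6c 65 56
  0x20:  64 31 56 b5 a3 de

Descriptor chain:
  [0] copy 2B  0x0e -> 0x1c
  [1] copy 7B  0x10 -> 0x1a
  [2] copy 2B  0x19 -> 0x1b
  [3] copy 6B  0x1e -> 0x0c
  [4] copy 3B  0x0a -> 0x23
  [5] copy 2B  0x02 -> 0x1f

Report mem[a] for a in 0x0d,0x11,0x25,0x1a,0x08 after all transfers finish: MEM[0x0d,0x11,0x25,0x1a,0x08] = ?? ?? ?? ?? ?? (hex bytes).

MEM[0x0d,0x11,0x25,0x1a,0x08] = 2a b5 1c 9c ef

  after D0: wrote 2B at 0x1c = 96ca
  after D1: wrote 7B at 0x1a = 9c1f903b1c2a08
  after D2: wrote 2B at 0x1b = c09c
  after D3: wrote 6B at 0x0c = 1c2a083156b5
  after D4: wrote 3B at 0x23 = 678d1c
  after D5: wrote 2B at 0x1f = 01a2
query mem[0x0d]=0x2a, mem[0x11]=0xb5, mem[0x25]=0x1c, mem[0x1a]=0x9c, mem[0x08]=0xef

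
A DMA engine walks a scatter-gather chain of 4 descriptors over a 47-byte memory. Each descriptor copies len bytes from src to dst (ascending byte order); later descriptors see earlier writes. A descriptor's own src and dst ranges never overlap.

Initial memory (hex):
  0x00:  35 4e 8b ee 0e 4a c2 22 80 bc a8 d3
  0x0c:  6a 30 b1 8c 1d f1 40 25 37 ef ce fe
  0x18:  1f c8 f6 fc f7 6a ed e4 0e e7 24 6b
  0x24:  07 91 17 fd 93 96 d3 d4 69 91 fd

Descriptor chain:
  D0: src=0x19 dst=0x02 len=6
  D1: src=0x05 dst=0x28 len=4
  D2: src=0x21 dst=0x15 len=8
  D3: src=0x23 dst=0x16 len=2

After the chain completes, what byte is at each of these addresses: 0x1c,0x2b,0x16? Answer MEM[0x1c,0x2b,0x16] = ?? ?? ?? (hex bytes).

MEM[0x1c,0x2b,0x16] = f7 80 6b

  after D0: wrote 6B at 0x02 = c8f6fcf76aed
  after D1: wrote 4B at 0x28 = f76aed80
  after D2: wrote 8B at 0x15 = e7246b079117fdf7
  after D3: wrote 2B at 0x16 = 6b07
query mem[0x1c]=0xf7, mem[0x2b]=0x80, mem[0x16]=0x6b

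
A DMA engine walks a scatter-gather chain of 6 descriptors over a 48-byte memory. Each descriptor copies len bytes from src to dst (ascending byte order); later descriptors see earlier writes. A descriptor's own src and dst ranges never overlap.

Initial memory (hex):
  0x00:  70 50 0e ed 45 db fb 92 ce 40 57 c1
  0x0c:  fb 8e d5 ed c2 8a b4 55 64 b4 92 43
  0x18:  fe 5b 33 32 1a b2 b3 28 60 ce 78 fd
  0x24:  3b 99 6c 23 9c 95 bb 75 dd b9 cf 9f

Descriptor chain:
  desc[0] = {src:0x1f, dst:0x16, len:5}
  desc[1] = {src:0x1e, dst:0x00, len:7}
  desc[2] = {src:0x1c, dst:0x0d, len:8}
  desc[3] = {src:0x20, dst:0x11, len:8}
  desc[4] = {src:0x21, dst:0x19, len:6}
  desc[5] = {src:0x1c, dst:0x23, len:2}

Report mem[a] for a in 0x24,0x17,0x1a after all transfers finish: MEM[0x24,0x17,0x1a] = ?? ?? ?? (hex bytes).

MEM[0x24,0x17,0x1a] = 99 6c 78

[0] 0x1f->0x16 len=5 : 28 60 ce 78 fd
[1] 0x1e->0x00 len=7 : b3 28 60 ce 78 fd 3b
[2] 0x1c->0x0d len=8 : 1a b2 b3 28 60 ce 78 fd
[3] 0x20->0x11 len=8 : 60 ce 78 fd 3b 99 6c 23
[4] 0x21->0x19 len=6 : ce 78 fd 3b 99 6c
[5] 0x1c->0x23 len=2 : 3b 99
query mem[0x24]=0x99, mem[0x17]=0x6c, mem[0x1a]=0x78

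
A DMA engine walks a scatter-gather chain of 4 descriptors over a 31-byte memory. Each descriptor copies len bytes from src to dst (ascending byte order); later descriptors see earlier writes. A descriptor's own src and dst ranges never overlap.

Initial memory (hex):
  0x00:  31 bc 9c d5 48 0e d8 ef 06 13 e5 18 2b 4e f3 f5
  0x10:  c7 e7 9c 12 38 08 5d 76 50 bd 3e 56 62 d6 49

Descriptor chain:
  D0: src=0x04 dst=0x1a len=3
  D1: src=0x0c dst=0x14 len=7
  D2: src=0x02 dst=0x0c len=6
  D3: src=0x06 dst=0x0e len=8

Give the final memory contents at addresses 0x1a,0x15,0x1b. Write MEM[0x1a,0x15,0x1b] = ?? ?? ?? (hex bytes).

#0 dst[0x1a+3] := {0x48,0x0e,0xd8}
#1 dst[0x14+7] := {0x2b,0x4e,0xf3,0xf5,0xc7,0xe7,0x9c}
#2 dst[0x0c+6] := {0x9c,0xd5,0x48,0x0e,0xd8,0xef}
#3 dst[0x0e+8] := {0xd8,0xef,0x06,0x13,0xe5,0x18,0x9c,0xd5}
query mem[0x1a]=0x9c, mem[0x15]=0xd5, mem[0x1b]=0x0e

MEM[0x1a,0x15,0x1b] = 9c d5 0e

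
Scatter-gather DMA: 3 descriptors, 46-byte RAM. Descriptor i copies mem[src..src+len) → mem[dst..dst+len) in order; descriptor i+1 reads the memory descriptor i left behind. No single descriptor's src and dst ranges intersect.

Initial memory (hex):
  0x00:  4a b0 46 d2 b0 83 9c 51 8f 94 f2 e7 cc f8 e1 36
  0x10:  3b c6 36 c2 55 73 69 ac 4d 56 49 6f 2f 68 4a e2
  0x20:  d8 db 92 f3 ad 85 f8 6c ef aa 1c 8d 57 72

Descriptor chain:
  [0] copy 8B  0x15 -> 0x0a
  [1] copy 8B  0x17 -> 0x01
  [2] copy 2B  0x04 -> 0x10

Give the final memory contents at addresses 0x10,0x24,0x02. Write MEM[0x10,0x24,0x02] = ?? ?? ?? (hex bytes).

#0 dst[0x0a+8] := {0x73,0x69,0xac,0x4d,0x56,0x49,0x6f,0x2f}
#1 dst[0x01+8] := {0xac,0x4d,0x56,0x49,0x6f,0x2f,0x68,0x4a}
#2 dst[0x10+2] := {0x49,0x6f}
query mem[0x10]=0x49, mem[0x24]=0xad, mem[0x02]=0x4d

MEM[0x10,0x24,0x02] = 49 ad 4d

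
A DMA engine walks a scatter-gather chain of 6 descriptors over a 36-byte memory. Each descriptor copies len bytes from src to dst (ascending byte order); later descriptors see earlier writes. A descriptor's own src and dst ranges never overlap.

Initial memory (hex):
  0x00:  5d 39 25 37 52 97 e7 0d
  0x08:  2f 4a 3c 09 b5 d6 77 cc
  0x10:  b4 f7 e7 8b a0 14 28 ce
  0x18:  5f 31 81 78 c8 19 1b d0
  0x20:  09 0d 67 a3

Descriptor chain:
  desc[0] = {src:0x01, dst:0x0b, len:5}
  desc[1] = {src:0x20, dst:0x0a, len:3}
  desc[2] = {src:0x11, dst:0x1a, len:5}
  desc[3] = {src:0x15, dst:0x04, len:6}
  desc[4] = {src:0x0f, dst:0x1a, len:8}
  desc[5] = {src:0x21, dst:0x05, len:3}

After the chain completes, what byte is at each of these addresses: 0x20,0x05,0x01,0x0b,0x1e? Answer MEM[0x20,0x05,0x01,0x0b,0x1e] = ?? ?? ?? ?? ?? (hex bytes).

MEM[0x20,0x05,0x01,0x0b,0x1e] = 14 28 39 0d 8b

[0] 0x01->0x0b len=5 : 39 25 37 52 97
[1] 0x20->0x0a len=3 : 09 0d 67
[2] 0x11->0x1a len=5 : f7 e7 8b a0 14
[3] 0x15->0x04 len=6 : 14 28 ce 5f 31 f7
[4] 0x0f->0x1a len=8 : 97 b4 f7 e7 8b a0 14 28
[5] 0x21->0x05 len=3 : 28 67 a3
query mem[0x20]=0x14, mem[0x05]=0x28, mem[0x01]=0x39, mem[0x0b]=0x0d, mem[0x1e]=0x8b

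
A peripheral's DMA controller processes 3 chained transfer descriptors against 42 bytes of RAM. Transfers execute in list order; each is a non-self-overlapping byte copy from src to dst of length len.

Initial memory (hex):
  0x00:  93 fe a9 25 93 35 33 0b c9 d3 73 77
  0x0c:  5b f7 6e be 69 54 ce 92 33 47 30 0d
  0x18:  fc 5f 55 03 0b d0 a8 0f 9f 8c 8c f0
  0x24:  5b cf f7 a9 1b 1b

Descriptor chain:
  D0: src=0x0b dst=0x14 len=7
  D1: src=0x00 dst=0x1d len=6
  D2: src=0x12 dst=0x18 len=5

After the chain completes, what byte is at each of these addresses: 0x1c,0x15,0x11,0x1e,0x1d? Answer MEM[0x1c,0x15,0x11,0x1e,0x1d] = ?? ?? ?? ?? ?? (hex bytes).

#0 dst[0x14+7] := {0x77,0x5b,0xf7,0x6e,0xbe,0x69,0x54}
#1 dst[0x1d+6] := {0x93,0xfe,0xa9,0x25,0x93,0x35}
#2 dst[0x18+5] := {0xce,0x92,0x77,0x5b,0xf7}
query mem[0x1c]=0xf7, mem[0x15]=0x5b, mem[0x11]=0x54, mem[0x1e]=0xfe, mem[0x1d]=0x93

MEM[0x1c,0x15,0x11,0x1e,0x1d] = f7 5b 54 fe 93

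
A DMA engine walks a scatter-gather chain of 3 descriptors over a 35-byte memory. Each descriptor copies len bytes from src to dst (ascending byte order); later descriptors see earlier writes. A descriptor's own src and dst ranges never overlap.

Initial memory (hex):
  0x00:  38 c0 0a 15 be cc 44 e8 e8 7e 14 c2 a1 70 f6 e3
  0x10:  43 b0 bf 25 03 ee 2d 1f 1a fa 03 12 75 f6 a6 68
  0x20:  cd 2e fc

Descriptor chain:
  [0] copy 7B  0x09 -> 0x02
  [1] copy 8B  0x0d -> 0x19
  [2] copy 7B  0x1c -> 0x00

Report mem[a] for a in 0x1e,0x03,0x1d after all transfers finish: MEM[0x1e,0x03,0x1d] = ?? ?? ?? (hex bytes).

MEM[0x1e,0x03,0x1d] = bf 25 b0

[0] 0x09->0x02 len=7 : 7e 14 c2 a1 70 f6 e3
[1] 0x0d->0x19 len=8 : 70 f6 e3 43 b0 bf 25 03
[2] 0x1c->0x00 len=7 : 43 b0 bf 25 03 2e fc
query mem[0x1e]=0xbf, mem[0x03]=0x25, mem[0x1d]=0xb0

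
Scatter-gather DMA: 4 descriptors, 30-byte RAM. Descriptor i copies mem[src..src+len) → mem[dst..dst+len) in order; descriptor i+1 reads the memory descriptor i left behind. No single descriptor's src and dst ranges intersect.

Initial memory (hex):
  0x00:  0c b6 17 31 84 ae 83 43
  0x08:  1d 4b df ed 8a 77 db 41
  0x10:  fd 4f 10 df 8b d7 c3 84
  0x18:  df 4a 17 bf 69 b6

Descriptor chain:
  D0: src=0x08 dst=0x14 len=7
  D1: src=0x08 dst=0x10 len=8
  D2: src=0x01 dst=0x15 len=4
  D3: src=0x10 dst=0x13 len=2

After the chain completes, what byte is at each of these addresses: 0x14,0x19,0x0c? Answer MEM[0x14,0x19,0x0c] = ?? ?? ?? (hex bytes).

D0: mem[0x14..0x1a] <- [1d 4b df ed 8a 77 db]
D1: mem[0x10..0x17] <- [1d 4b df ed 8a 77 db 41]
D2: mem[0x15..0x18] <- [b6 17 31 84]
D3: mem[0x13..0x14] <- [1d 4b]
query mem[0x14]=0x4b, mem[0x19]=0x77, mem[0x0c]=0x8a

MEM[0x14,0x19,0x0c] = 4b 77 8a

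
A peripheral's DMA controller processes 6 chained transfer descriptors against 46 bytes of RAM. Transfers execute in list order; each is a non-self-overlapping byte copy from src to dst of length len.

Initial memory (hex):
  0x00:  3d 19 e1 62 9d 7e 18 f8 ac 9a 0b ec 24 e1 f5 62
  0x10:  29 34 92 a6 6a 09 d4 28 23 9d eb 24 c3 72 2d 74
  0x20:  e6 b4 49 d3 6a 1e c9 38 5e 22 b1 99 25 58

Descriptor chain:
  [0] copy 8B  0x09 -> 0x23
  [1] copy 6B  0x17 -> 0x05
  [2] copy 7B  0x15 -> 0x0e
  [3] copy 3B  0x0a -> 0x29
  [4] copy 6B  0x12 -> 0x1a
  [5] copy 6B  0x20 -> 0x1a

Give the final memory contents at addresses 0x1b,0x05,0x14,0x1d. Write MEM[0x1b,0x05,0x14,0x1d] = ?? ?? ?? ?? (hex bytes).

D0: mem[0x23..0x2a] <- [9a 0b ec 24 e1 f5 62 29]
D1: mem[0x05..0x0a] <- [28 23 9d eb 24 c3]
D2: mem[0x0e..0x14] <- [09 d4 28 23 9d eb 24]
D3: mem[0x29..0x2b] <- [c3 ec 24]
D4: mem[0x1a..0x1f] <- [9d eb 24 09 d4 28]
D5: mem[0x1a..0x1f] <- [e6 b4 49 9a 0b ec]
query mem[0x1b]=0xb4, mem[0x05]=0x28, mem[0x14]=0x24, mem[0x1d]=0x9a

MEM[0x1b,0x05,0x14,0x1d] = b4 28 24 9a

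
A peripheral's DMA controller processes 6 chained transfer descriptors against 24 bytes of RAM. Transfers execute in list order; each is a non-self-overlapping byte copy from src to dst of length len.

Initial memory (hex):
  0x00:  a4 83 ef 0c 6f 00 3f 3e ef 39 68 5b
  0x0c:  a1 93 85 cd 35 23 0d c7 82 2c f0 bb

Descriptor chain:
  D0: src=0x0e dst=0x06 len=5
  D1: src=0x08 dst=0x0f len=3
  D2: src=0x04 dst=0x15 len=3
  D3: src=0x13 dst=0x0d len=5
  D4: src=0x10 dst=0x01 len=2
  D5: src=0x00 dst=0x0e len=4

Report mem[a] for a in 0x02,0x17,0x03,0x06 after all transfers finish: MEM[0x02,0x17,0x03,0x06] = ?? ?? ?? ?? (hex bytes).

MEM[0x02,0x17,0x03,0x06] = 85 85 0c 85

[0] 0x0e->0x06 len=5 : 85 cd 35 23 0d
[1] 0x08->0x0f len=3 : 35 23 0d
[2] 0x04->0x15 len=3 : 6f 00 85
[3] 0x13->0x0d len=5 : c7 82 6f 00 85
[4] 0x10->0x01 len=2 : 00 85
[5] 0x00->0x0e len=4 : a4 00 85 0c
query mem[0x02]=0x85, mem[0x17]=0x85, mem[0x03]=0x0c, mem[0x06]=0x85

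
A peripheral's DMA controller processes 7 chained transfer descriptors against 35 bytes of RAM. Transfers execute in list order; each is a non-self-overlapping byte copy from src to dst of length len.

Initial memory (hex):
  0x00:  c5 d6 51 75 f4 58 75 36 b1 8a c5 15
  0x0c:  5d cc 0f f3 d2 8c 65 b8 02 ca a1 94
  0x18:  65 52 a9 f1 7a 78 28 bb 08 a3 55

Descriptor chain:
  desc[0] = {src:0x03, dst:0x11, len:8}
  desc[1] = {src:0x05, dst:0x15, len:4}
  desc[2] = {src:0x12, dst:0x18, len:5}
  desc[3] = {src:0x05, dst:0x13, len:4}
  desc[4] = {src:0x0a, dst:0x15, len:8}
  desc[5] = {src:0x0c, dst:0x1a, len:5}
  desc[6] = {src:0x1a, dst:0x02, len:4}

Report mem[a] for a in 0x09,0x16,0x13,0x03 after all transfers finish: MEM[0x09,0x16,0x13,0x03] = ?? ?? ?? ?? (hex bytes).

  after D0: wrote 8B at 0x11 = 75f4587536b18ac5
  after D1: wrote 4B at 0x15 = 587536b1
  after D2: wrote 5B at 0x18 = f458755875
  after D3: wrote 4B at 0x13 = 587536b1
  after D4: wrote 8B at 0x15 = c5155dcc0ff3d275
  after D5: wrote 5B at 0x1a = 5dcc0ff3d2
  after D6: wrote 4B at 0x02 = 5dcc0ff3
query mem[0x09]=0x8a, mem[0x16]=0x15, mem[0x13]=0x58, mem[0x03]=0xcc

MEM[0x09,0x16,0x13,0x03] = 8a 15 58 cc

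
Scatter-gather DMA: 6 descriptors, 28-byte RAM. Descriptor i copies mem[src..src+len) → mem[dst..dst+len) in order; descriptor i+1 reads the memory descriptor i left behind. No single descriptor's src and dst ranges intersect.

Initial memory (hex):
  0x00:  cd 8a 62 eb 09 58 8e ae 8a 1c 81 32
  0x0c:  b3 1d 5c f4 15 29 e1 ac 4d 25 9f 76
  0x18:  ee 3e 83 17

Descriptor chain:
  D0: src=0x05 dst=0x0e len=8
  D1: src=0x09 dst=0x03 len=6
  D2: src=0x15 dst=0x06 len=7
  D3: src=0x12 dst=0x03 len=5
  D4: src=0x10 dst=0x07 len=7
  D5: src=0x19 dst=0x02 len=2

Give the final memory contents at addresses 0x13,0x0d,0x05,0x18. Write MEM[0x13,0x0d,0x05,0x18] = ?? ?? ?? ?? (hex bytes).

MEM[0x13,0x0d,0x05,0x18] = 81 9f 32 ee

[0] 0x05->0x0e len=8 : 58 8e ae 8a 1c 81 32 b3
[1] 0x09->0x03 len=6 : 1c 81 32 b3 1d 58
[2] 0x15->0x06 len=7 : b3 9f 76 ee 3e 83 17
[3] 0x12->0x03 len=5 : 1c 81 32 b3 9f
[4] 0x10->0x07 len=7 : ae 8a 1c 81 32 b3 9f
[5] 0x19->0x02 len=2 : 3e 83
query mem[0x13]=0x81, mem[0x0d]=0x9f, mem[0x05]=0x32, mem[0x18]=0xee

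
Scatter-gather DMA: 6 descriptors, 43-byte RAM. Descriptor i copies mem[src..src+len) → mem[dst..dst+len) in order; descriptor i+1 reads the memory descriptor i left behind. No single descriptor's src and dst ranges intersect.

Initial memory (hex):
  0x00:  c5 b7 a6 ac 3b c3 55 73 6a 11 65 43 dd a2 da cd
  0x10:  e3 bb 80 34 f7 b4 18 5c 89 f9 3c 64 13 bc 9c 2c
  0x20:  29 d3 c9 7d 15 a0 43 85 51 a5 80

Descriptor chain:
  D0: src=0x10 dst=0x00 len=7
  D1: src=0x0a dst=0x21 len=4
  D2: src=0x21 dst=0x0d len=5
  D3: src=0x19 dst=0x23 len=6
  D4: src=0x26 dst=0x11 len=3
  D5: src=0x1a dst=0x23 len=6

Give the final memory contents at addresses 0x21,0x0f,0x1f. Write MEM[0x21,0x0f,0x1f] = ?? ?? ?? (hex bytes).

[0] 0x10->0x00 len=7 : e3 bb 80 34 f7 b4 18
[1] 0x0a->0x21 len=4 : 65 43 dd a2
[2] 0x21->0x0d len=5 : 65 43 dd a2 a0
[3] 0x19->0x23 len=6 : f9 3c 64 13 bc 9c
[4] 0x26->0x11 len=3 : 13 bc 9c
[5] 0x1a->0x23 len=6 : 3c 64 13 bc 9c 2c
query mem[0x21]=0x65, mem[0x0f]=0xdd, mem[0x1f]=0x2c

MEM[0x21,0x0f,0x1f] = 65 dd 2c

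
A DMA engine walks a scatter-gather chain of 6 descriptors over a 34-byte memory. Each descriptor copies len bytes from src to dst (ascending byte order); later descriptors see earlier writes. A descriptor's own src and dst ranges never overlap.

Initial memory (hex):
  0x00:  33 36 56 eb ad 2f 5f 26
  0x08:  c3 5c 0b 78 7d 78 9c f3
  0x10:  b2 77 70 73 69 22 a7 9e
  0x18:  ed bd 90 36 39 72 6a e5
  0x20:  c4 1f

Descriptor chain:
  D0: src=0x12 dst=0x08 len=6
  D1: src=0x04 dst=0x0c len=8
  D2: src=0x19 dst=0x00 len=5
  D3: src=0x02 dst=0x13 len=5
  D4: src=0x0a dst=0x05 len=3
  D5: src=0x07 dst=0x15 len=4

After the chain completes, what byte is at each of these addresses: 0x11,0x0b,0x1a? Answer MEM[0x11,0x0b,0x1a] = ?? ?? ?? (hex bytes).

#0 dst[0x08+6] := {0x70,0x73,0x69,0x22,0xa7,0x9e}
#1 dst[0x0c+8] := {0xad,0x2f,0x5f,0x26,0x70,0x73,0x69,0x22}
#2 dst[0x00+5] := {0xbd,0x90,0x36,0x39,0x72}
#3 dst[0x13+5] := {0x36,0x39,0x72,0x2f,0x5f}
#4 dst[0x05+3] := {0x69,0x22,0xad}
#5 dst[0x15+4] := {0xad,0x70,0x73,0x69}
query mem[0x11]=0x73, mem[0x0b]=0x22, mem[0x1a]=0x90

MEM[0x11,0x0b,0x1a] = 73 22 90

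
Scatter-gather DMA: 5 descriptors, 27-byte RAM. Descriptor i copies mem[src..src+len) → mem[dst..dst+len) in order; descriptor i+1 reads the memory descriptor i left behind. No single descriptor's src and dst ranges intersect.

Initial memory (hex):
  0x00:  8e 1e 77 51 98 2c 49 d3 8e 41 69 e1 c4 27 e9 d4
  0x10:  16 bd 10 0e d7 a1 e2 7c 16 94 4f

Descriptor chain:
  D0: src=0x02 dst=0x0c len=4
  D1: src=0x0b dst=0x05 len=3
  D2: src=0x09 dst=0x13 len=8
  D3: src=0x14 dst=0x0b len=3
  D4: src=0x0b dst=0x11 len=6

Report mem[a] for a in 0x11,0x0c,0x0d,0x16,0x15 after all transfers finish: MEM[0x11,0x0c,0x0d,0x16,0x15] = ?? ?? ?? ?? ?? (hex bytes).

MEM[0x11,0x0c,0x0d,0x16,0x15] = 69 e1 77 16 2c

[0] 0x02->0x0c len=4 : 77 51 98 2c
[1] 0x0b->0x05 len=3 : e1 77 51
[2] 0x09->0x13 len=8 : 41 69 e1 77 51 98 2c 16
[3] 0x14->0x0b len=3 : 69 e1 77
[4] 0x0b->0x11 len=6 : 69 e1 77 98 2c 16
query mem[0x11]=0x69, mem[0x0c]=0xe1, mem[0x0d]=0x77, mem[0x16]=0x16, mem[0x15]=0x2c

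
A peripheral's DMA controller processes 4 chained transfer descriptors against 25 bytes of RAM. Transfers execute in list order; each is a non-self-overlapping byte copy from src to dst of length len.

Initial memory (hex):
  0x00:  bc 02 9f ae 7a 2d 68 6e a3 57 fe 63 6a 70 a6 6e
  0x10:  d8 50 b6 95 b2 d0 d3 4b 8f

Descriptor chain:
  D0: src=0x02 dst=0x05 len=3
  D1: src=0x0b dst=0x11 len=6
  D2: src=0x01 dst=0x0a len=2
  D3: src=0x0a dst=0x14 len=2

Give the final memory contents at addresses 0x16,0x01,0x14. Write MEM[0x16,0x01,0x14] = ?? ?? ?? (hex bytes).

MEM[0x16,0x01,0x14] = d8 02 02

  after D0: wrote 3B at 0x05 = 9fae7a
  after D1: wrote 6B at 0x11 = 636a70a66ed8
  after D2: wrote 2B at 0x0a = 029f
  after D3: wrote 2B at 0x14 = 029f
query mem[0x16]=0xd8, mem[0x01]=0x02, mem[0x14]=0x02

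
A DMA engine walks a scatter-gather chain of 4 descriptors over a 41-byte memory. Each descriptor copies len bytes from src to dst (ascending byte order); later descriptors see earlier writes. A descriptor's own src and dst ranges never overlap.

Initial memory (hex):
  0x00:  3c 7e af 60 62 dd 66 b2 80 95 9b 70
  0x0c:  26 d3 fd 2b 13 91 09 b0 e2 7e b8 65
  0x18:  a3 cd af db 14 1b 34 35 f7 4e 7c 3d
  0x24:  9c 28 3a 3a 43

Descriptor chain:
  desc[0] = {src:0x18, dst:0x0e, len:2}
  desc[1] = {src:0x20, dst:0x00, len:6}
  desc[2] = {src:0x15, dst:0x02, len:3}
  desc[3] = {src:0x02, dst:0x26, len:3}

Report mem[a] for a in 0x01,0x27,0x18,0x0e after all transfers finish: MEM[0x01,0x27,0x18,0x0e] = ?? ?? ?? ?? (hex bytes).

MEM[0x01,0x27,0x18,0x0e] = 4e b8 a3 a3

#0 dst[0x0e+2] := {0xa3,0xcd}
#1 dst[0x00+6] := {0xf7,0x4e,0x7c,0x3d,0x9c,0x28}
#2 dst[0x02+3] := {0x7e,0xb8,0x65}
#3 dst[0x26+3] := {0x7e,0xb8,0x65}
query mem[0x01]=0x4e, mem[0x27]=0xb8, mem[0x18]=0xa3, mem[0x0e]=0xa3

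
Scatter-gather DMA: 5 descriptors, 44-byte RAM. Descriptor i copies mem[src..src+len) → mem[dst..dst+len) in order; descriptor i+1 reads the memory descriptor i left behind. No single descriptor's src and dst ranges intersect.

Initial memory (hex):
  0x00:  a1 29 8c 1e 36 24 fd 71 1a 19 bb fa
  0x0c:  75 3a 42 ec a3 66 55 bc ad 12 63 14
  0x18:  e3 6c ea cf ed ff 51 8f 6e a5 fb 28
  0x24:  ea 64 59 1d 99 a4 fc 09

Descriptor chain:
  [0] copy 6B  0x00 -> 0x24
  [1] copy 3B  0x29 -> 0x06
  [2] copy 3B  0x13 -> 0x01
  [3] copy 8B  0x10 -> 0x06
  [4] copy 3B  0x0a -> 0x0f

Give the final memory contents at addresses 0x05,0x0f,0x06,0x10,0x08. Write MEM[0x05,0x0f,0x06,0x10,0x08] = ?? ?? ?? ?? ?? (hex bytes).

[0] 0x00->0x24 len=6 : a1 29 8c 1e 36 24
[1] 0x29->0x06 len=3 : 24 fc 09
[2] 0x13->0x01 len=3 : bc ad 12
[3] 0x10->0x06 len=8 : a3 66 55 bc ad 12 63 14
[4] 0x0a->0x0f len=3 : ad 12 63
query mem[0x05]=0x24, mem[0x0f]=0xad, mem[0x06]=0xa3, mem[0x10]=0x12, mem[0x08]=0x55

MEM[0x05,0x0f,0x06,0x10,0x08] = 24 ad a3 12 55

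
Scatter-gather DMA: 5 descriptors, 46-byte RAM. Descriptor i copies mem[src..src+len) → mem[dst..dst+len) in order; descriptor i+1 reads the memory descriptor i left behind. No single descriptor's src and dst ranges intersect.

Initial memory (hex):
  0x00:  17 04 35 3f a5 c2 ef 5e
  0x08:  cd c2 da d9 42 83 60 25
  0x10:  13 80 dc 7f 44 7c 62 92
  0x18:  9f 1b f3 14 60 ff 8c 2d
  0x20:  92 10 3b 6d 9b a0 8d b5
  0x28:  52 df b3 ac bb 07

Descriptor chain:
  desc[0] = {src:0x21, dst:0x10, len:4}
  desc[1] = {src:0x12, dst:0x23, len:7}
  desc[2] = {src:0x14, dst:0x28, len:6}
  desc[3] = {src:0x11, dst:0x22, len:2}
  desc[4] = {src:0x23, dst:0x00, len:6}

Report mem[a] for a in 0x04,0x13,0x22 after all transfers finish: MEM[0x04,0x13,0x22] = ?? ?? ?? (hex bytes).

MEM[0x04,0x13,0x22] = 62 9b 3b

  after D0: wrote 4B at 0x10 = 103b6d9b
  after D1: wrote 7B at 0x23 = 6d9b447c62929f
  after D2: wrote 6B at 0x28 = 447c62929f1b
  after D3: wrote 2B at 0x22 = 3b6d
  after D4: wrote 6B at 0x00 = 6d9b447c6244
query mem[0x04]=0x62, mem[0x13]=0x9b, mem[0x22]=0x3b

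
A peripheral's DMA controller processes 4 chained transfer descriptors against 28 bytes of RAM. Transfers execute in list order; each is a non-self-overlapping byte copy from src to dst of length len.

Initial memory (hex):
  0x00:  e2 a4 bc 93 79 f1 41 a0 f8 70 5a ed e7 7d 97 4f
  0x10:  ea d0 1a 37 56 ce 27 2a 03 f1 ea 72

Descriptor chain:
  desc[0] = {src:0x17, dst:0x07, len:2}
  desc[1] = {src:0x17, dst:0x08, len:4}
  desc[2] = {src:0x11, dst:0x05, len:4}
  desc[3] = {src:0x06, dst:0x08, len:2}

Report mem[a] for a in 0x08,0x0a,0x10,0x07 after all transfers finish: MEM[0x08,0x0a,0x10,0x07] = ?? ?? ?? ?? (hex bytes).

MEM[0x08,0x0a,0x10,0x07] = 1a f1 ea 37

D0: mem[0x07..0x08] <- [2a 03]
D1: mem[0x08..0x0b] <- [2a 03 f1 ea]
D2: mem[0x05..0x08] <- [d0 1a 37 56]
D3: mem[0x08..0x09] <- [1a 37]
query mem[0x08]=0x1a, mem[0x0a]=0xf1, mem[0x10]=0xea, mem[0x07]=0x37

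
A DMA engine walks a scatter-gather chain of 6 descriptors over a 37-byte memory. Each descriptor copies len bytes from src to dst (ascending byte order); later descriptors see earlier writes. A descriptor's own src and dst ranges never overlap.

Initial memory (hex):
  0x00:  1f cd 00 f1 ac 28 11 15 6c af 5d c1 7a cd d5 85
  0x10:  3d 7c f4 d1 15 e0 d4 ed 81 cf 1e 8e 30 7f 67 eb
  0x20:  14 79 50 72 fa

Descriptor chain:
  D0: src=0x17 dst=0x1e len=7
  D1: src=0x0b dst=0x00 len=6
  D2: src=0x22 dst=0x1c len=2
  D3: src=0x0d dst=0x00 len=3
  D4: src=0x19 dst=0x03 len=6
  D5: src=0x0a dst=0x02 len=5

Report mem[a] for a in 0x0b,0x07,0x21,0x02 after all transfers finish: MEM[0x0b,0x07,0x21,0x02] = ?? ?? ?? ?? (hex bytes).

#0 dst[0x1e+7] := {0xed,0x81,0xcf,0x1e,0x8e,0x30,0x7f}
#1 dst[0x00+6] := {0xc1,0x7a,0xcd,0xd5,0x85,0x3d}
#2 dst[0x1c+2] := {0x8e,0x30}
#3 dst[0x00+3] := {0xcd,0xd5,0x85}
#4 dst[0x03+6] := {0xcf,0x1e,0x8e,0x8e,0x30,0xed}
#5 dst[0x02+5] := {0x5d,0xc1,0x7a,0xcd,0xd5}
query mem[0x0b]=0xc1, mem[0x07]=0x30, mem[0x21]=0x1e, mem[0x02]=0x5d

MEM[0x0b,0x07,0x21,0x02] = c1 30 1e 5d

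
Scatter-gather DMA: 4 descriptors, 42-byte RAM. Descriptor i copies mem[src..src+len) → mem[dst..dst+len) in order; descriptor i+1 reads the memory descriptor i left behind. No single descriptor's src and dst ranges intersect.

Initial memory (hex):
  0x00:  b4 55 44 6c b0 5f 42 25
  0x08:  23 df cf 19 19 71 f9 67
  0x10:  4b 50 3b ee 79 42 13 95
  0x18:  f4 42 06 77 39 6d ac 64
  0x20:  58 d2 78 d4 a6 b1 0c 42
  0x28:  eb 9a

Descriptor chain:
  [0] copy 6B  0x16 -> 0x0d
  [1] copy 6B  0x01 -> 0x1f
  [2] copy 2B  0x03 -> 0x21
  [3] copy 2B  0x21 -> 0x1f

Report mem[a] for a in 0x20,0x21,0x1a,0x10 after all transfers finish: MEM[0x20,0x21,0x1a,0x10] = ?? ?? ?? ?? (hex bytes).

#0 dst[0x0d+6] := {0x13,0x95,0xf4,0x42,0x06,0x77}
#1 dst[0x1f+6] := {0x55,0x44,0x6c,0xb0,0x5f,0x42}
#2 dst[0x21+2] := {0x6c,0xb0}
#3 dst[0x1f+2] := {0x6c,0xb0}
query mem[0x20]=0xb0, mem[0x21]=0x6c, mem[0x1a]=0x06, mem[0x10]=0x42

MEM[0x20,0x21,0x1a,0x10] = b0 6c 06 42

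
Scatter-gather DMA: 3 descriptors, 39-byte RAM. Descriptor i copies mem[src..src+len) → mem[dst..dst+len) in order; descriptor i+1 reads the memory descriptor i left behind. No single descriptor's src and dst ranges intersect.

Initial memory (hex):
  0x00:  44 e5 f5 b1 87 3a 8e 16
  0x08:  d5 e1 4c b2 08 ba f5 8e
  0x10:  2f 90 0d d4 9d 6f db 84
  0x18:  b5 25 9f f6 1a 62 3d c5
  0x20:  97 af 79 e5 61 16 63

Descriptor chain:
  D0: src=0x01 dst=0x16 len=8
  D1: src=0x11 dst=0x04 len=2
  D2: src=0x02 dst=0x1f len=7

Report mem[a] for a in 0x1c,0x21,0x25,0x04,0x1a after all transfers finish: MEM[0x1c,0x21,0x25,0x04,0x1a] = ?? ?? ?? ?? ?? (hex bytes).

MEM[0x1c,0x21,0x25,0x04,0x1a] = 16 90 d5 90 3a

[0] 0x01->0x16 len=8 : e5 f5 b1 87 3a 8e 16 d5
[1] 0x11->0x04 len=2 : 90 0d
[2] 0x02->0x1f len=7 : f5 b1 90 0d 8e 16 d5
query mem[0x1c]=0x16, mem[0x21]=0x90, mem[0x25]=0xd5, mem[0x04]=0x90, mem[0x1a]=0x3a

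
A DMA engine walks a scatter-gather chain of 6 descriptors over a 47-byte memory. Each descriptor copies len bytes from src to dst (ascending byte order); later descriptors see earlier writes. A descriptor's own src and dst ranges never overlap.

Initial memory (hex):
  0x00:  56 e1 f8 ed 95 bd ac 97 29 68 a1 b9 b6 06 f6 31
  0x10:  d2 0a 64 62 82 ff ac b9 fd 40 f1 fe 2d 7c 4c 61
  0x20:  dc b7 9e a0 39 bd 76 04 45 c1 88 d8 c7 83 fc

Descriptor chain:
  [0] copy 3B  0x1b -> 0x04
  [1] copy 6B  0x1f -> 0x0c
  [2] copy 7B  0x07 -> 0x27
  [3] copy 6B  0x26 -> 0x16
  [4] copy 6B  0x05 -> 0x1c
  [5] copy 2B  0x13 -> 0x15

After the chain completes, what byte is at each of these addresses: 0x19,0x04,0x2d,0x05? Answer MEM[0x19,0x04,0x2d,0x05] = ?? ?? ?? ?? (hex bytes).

MEM[0x19,0x04,0x2d,0x05] = 68 fe dc 2d

[0] 0x1b->0x04 len=3 : fe 2d 7c
[1] 0x1f->0x0c len=6 : 61 dc b7 9e a0 39
[2] 0x07->0x27 len=7 : 97 29 68 a1 b9 61 dc
[3] 0x26->0x16 len=6 : 76 97 29 68 a1 b9
[4] 0x05->0x1c len=6 : 2d 7c 97 29 68 a1
[5] 0x13->0x15 len=2 : 62 82
query mem[0x19]=0x68, mem[0x04]=0xfe, mem[0x2d]=0xdc, mem[0x05]=0x2d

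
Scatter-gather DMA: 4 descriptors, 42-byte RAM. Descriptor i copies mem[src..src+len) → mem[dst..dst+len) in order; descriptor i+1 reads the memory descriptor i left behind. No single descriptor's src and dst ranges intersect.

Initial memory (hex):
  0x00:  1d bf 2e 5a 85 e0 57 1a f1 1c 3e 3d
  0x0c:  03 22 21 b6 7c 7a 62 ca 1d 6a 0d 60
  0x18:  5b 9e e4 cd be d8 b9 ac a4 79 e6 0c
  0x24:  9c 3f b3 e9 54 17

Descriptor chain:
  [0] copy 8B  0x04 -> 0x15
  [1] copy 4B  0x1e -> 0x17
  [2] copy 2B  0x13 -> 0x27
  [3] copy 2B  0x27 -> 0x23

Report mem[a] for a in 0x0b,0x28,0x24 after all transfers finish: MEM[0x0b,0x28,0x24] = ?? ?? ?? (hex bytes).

MEM[0x0b,0x28,0x24] = 3d 1d 1d

[0] 0x04->0x15 len=8 : 85 e0 57 1a f1 1c 3e 3d
[1] 0x1e->0x17 len=4 : b9 ac a4 79
[2] 0x13->0x27 len=2 : ca 1d
[3] 0x27->0x23 len=2 : ca 1d
query mem[0x0b]=0x3d, mem[0x28]=0x1d, mem[0x24]=0x1d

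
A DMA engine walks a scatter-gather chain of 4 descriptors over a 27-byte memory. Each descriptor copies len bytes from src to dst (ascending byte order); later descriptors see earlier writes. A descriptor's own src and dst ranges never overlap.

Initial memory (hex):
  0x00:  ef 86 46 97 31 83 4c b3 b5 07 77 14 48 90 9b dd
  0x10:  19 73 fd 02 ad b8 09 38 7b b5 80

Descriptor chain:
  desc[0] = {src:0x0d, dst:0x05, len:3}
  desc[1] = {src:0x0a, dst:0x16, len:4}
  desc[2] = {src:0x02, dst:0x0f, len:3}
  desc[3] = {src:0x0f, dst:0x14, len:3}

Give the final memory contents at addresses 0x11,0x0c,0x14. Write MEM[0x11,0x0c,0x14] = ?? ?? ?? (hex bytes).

MEM[0x11,0x0c,0x14] = 31 48 46

  after D0: wrote 3B at 0x05 = 909bdd
  after D1: wrote 4B at 0x16 = 77144890
  after D2: wrote 3B at 0x0f = 469731
  after D3: wrote 3B at 0x14 = 469731
query mem[0x11]=0x31, mem[0x0c]=0x48, mem[0x14]=0x46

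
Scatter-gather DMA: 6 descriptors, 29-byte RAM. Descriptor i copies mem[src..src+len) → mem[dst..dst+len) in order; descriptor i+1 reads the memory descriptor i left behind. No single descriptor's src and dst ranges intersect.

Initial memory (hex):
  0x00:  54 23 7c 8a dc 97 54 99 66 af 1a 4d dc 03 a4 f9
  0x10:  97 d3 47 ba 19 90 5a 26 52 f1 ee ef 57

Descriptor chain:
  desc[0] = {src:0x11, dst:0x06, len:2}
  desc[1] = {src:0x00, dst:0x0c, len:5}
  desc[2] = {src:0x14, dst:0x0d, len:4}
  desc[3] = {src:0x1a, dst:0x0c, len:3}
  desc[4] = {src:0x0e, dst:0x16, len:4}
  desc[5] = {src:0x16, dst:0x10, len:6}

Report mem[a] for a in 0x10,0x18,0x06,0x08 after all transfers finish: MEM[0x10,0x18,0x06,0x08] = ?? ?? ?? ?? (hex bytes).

MEM[0x10,0x18,0x06,0x08] = 57 26 d3 66

#0 dst[0x06+2] := {0xd3,0x47}
#1 dst[0x0c+5] := {0x54,0x23,0x7c,0x8a,0xdc}
#2 dst[0x0d+4] := {0x19,0x90,0x5a,0x26}
#3 dst[0x0c+3] := {0xee,0xef,0x57}
#4 dst[0x16+4] := {0x57,0x5a,0x26,0xd3}
#5 dst[0x10+6] := {0x57,0x5a,0x26,0xd3,0xee,0xef}
query mem[0x10]=0x57, mem[0x18]=0x26, mem[0x06]=0xd3, mem[0x08]=0x66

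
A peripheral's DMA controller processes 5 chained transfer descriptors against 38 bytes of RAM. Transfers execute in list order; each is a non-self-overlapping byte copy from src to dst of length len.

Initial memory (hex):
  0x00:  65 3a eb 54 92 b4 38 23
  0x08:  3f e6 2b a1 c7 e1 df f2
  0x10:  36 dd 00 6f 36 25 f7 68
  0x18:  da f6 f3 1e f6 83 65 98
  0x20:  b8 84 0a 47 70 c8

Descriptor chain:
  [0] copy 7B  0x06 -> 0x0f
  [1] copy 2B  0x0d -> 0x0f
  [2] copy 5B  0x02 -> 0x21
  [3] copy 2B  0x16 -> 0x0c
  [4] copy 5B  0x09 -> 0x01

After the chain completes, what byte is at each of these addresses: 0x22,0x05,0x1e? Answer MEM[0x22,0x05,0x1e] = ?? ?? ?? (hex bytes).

MEM[0x22,0x05,0x1e] = 54 68 65

#0 dst[0x0f+7] := {0x38,0x23,0x3f,0xe6,0x2b,0xa1,0xc7}
#1 dst[0x0f+2] := {0xe1,0xdf}
#2 dst[0x21+5] := {0xeb,0x54,0x92,0xb4,0x38}
#3 dst[0x0c+2] := {0xf7,0x68}
#4 dst[0x01+5] := {0xe6,0x2b,0xa1,0xf7,0x68}
query mem[0x22]=0x54, mem[0x05]=0x68, mem[0x1e]=0x65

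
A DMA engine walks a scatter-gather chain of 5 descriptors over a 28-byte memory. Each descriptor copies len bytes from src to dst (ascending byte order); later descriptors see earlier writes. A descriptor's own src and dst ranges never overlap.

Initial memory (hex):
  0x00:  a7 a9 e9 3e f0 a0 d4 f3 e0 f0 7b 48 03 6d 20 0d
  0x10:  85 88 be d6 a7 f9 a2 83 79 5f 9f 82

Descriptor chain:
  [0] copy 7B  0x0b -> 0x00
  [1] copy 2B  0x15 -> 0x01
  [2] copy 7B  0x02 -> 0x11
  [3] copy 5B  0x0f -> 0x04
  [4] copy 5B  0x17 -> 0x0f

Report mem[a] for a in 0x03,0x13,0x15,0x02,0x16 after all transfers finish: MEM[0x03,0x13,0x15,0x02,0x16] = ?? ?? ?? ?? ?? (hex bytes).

D0: mem[0x00..0x06] <- [48 03 6d 20 0d 85 88]
D1: mem[0x01..0x02] <- [f9 a2]
D2: mem[0x11..0x17] <- [a2 20 0d 85 88 f3 e0]
D3: mem[0x04..0x08] <- [0d 85 a2 20 0d]
D4: mem[0x0f..0x13] <- [e0 79 5f 9f 82]
query mem[0x03]=0x20, mem[0x13]=0x82, mem[0x15]=0x88, mem[0x02]=0xa2, mem[0x16]=0xf3

MEM[0x03,0x13,0x15,0x02,0x16] = 20 82 88 a2 f3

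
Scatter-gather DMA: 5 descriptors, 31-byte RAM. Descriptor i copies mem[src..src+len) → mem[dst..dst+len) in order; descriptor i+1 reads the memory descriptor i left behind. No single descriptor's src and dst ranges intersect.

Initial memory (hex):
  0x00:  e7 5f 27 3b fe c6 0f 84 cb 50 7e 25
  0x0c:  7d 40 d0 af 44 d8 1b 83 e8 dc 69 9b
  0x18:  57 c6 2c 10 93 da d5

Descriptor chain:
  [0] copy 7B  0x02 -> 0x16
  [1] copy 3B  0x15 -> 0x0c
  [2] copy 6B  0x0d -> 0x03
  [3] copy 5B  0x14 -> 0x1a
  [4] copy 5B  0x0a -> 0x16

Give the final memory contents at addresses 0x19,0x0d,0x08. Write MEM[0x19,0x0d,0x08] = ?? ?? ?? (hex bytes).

D0: mem[0x16..0x1c] <- [27 3b fe c6 0f 84 cb]
D1: mem[0x0c..0x0e] <- [dc 27 3b]
D2: mem[0x03..0x08] <- [27 3b af 44 d8 1b]
D3: mem[0x1a..0x1e] <- [e8 dc 27 3b fe]
D4: mem[0x16..0x1a] <- [7e 25 dc 27 3b]
query mem[0x19]=0x27, mem[0x0d]=0x27, mem[0x08]=0x1b

MEM[0x19,0x0d,0x08] = 27 27 1b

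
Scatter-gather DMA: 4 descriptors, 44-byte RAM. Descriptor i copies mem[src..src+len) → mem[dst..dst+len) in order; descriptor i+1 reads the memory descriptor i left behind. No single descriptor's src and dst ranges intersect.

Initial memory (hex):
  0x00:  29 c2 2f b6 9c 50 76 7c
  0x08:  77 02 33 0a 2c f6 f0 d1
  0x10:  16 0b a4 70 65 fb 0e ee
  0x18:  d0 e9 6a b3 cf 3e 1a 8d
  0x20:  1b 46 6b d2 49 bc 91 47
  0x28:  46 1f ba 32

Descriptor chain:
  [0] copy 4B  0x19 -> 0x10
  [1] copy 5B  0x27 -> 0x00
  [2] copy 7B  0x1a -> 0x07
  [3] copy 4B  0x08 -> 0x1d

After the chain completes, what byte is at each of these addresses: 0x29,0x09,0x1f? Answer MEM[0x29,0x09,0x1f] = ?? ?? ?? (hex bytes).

MEM[0x29,0x09,0x1f] = 1f cf 3e

D0: mem[0x10..0x13] <- [e9 6a b3 cf]
D1: mem[0x00..0x04] <- [47 46 1f ba 32]
D2: mem[0x07..0x0d] <- [6a b3 cf 3e 1a 8d 1b]
D3: mem[0x1d..0x20] <- [b3 cf 3e 1a]
query mem[0x29]=0x1f, mem[0x09]=0xcf, mem[0x1f]=0x3e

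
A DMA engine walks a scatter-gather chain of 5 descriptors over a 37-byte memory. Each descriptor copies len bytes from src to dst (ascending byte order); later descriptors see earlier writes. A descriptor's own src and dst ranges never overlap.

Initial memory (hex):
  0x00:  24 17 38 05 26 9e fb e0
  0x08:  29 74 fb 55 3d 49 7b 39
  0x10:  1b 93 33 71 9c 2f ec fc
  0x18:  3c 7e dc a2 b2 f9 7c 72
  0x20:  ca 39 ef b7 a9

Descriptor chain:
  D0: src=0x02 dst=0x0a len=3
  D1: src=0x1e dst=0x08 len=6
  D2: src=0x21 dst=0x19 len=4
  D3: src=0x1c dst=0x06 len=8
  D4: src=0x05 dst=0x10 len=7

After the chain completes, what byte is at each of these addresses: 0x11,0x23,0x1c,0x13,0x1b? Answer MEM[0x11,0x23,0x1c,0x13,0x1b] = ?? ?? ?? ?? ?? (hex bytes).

MEM[0x11,0x23,0x1c,0x13,0x1b] = a9 b7 a9 7c b7

  after D0: wrote 3B at 0x0a = 380526
  after D1: wrote 6B at 0x08 = 7c72ca39efb7
  after D2: wrote 4B at 0x19 = 39efb7a9
  after D3: wrote 8B at 0x06 = a9f97c72ca39efb7
  after D4: wrote 7B at 0x10 = 9ea9f97c72ca39
query mem[0x11]=0xa9, mem[0x23]=0xb7, mem[0x1c]=0xa9, mem[0x13]=0x7c, mem[0x1b]=0xb7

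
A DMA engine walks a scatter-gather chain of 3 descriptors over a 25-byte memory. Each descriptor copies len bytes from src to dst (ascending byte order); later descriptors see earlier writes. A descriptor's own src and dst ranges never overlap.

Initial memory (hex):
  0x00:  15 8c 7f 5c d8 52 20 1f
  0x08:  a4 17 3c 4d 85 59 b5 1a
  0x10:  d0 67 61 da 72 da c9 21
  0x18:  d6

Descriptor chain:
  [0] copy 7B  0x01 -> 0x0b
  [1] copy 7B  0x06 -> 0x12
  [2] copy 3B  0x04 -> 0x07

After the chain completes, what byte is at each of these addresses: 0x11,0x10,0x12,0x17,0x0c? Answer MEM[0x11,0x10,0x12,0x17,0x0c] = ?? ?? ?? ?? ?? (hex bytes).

  after D0: wrote 7B at 0x0b = 8c7f5cd852201f
  after D1: wrote 7B at 0x12 = 201fa4173c8c7f
  after D2: wrote 3B at 0x07 = d85220
query mem[0x11]=0x1f, mem[0x10]=0x20, mem[0x12]=0x20, mem[0x17]=0x8c, mem[0x0c]=0x7f

MEM[0x11,0x10,0x12,0x17,0x0c] = 1f 20 20 8c 7f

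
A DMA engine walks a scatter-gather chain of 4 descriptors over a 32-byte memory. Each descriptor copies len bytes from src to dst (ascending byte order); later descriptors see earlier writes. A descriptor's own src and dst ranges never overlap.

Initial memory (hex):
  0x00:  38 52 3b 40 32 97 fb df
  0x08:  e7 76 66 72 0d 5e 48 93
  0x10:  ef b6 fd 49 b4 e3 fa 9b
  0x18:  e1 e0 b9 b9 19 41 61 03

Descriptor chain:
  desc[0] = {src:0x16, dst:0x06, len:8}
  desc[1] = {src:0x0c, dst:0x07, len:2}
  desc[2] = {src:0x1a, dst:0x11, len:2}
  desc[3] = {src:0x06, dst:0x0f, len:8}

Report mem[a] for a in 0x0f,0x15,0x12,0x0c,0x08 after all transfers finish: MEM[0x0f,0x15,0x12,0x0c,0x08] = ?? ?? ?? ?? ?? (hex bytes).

MEM[0x0f,0x15,0x12,0x0c,0x08] = fa 19 e0 19 41

[0] 0x16->0x06 len=8 : fa 9b e1 e0 b9 b9 19 41
[1] 0x0c->0x07 len=2 : 19 41
[2] 0x1a->0x11 len=2 : b9 b9
[3] 0x06->0x0f len=8 : fa 19 41 e0 b9 b9 19 41
query mem[0x0f]=0xfa, mem[0x15]=0x19, mem[0x12]=0xe0, mem[0x0c]=0x19, mem[0x08]=0x41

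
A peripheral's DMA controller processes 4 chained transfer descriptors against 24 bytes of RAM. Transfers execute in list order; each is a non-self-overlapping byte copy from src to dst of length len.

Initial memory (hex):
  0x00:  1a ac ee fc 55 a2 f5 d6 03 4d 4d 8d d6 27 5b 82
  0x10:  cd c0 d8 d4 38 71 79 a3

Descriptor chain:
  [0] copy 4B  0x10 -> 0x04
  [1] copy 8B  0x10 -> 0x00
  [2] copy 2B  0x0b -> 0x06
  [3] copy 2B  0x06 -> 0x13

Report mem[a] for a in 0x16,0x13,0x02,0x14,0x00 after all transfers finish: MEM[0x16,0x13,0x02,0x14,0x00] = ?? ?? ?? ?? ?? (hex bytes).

MEM[0x16,0x13,0x02,0x14,0x00] = 79 8d d8 d6 cd

#0 dst[0x04+4] := {0xcd,0xc0,0xd8,0xd4}
#1 dst[0x00+8] := {0xcd,0xc0,0xd8,0xd4,0x38,0x71,0x79,0xa3}
#2 dst[0x06+2] := {0x8d,0xd6}
#3 dst[0x13+2] := {0x8d,0xd6}
query mem[0x16]=0x79, mem[0x13]=0x8d, mem[0x02]=0xd8, mem[0x14]=0xd6, mem[0x00]=0xcd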